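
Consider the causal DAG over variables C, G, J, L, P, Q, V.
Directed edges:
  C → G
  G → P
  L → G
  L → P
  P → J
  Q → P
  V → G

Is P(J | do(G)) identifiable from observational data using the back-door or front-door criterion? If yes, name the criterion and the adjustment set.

P(J|do(G)): backdoor, adjust for {L}.

desc(G)\{G}={J,P}; candidates ⊆ {C,L,Q,V}.
size 0: {}; under {} G still reaches {C,J,L,P,V} ∋ J.
{L}: G⊥J given {L} in G with G→· removed — back-door holds.
P(J|do(G)) = Σ_{L} P(J|G,L)·P(L).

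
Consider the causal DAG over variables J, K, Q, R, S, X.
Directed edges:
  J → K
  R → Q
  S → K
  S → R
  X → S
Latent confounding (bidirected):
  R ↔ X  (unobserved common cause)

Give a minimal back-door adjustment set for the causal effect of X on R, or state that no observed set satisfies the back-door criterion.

desc(X)\{X}={K,Q,R,S}; candidates ⊆ {J}.
X↔R: latent back-door arc(s) into X.
size 0: {}; under {} X still reaches {Q,R} ∋ R.
size 1: {J}; under {J} X still reaches {Q,R} ∋ R.
X↔R cannot be blocked by any observed set — no back-door set.

X→R: no observed back-door set.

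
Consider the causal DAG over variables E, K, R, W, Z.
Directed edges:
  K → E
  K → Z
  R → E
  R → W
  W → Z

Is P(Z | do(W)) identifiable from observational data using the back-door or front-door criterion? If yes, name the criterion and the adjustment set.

desc(W)\{W}={Z}; candidates ⊆ {E,K,R}.
∅: W⊥Z given ∅ in G with W→· removed — back-door holds.
P(Z|do(W)) = P(Z|W) — no adjustment needed.

P(Z|do(W)): backdoor, adjust for ∅.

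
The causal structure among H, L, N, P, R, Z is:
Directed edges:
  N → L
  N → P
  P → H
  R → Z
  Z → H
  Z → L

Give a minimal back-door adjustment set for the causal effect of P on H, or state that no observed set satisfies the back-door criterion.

P→H: minimal back-door set ∅.

desc(P)\{P}={H}; candidates ⊆ {L,N,R,Z}.
∅: P⊥H given ∅ in G with P→· removed — back-door holds.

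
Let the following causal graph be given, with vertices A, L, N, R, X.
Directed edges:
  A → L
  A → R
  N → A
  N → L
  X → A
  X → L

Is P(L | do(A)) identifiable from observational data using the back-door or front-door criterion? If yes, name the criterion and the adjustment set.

P(L|do(A)): backdoor, adjust for {N, X}.

desc(A)\{A}={L,R}; candidates ⊆ {N,X}.
size 0: {}; under {} A still reaches {L,N,X} ∋ L.
size 1: {N}, {X}; under {N} A still reaches {L,X} ∋ L.
{N,X}: A⊥L given {N,X} in G with A→· removed — back-door holds.
P(L|do(A)) = Σ_{N,X} P(L|A,N,X)·P(N,X).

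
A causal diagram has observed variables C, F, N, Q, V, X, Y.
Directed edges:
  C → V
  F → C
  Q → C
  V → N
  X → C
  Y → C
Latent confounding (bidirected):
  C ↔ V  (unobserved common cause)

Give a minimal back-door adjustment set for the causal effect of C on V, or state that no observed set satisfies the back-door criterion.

C→V: no observed back-door set.

desc(C)\{C}={N,V}; candidates ⊆ {F,Q,X,Y}.
C↔V: latent back-door arc(s) into C.
size 0: {}; under {} C still reaches {F,N,Q,V,X,Y} ∋ V.
size 1: {F}, {Q}, {X} …(+1); under {F} C still reaches {N,Q,V,X,Y} ∋ V.
size 2: {F,Q}, {F,X}, {F,Y} …(+3); under {F,Q} C still reaches {N,V,X,Y} ∋ V.
C↔V cannot be blocked by any observed set — no back-door set.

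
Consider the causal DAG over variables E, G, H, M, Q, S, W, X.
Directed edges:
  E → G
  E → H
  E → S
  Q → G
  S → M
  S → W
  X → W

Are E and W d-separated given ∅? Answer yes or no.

No — E and W are d-connected given ∅.

Bayes-Ball from E | ∅ reaches {G,H,M,S,W}.
W ∈ reach(E|∅) ⇒ E ⊥̸ W | ∅.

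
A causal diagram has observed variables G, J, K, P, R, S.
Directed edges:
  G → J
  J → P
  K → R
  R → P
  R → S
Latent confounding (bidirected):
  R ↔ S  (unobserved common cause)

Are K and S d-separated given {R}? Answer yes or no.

Bayes-Ball from K | {R} reaches {S}.
S ∈ reach(K|{R}) ⇒ K ⊥̸ S | {R}.

No — K and S are d-connected given {R}.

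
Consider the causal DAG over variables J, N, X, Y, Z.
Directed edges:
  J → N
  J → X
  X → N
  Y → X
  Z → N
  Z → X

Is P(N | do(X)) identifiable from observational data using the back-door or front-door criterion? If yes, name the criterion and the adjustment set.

desc(X)\{X}={N}; candidates ⊆ {J,Y,Z}.
size 0: {}; under {} X still reaches {J,N,Y,Z} ∋ N.
size 1: {J}, {Y}, {Z}; under {J} X still reaches {N,Y,Z} ∋ N.
{J,Z}: X⊥N given {J,Z} in G with X→· removed — back-door holds.
P(N|do(X)) = Σ_{J,Z} P(N|X,J,Z)·P(J,Z).

P(N|do(X)): backdoor, adjust for {J, Z}.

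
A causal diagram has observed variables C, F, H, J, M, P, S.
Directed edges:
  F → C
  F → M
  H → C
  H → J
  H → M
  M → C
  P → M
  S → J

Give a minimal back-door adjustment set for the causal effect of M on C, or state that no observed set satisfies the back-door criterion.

M→C: minimal back-door set {F, H}.

desc(M)\{M}={C}; candidates ⊆ {F,H,J,P,S}.
size 0: {}; under {} M still reaches {C,F,H,J,P} ∋ C.
size 1: {F}, {H}, {J} …(+2); under {F} M still reaches {C,H,J,P} ∋ C.
{F,H}: M⊥C given {F,H} in G with M→· removed — back-door holds.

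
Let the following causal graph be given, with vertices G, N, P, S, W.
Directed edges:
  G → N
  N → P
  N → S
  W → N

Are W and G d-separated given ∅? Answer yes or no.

Yes — W ⊥ G | ∅.

Bayes-Ball from W | ∅ reaches {N,P,S}.
G ∉ reach(W|∅) ⇒ W ⊥ G | ∅.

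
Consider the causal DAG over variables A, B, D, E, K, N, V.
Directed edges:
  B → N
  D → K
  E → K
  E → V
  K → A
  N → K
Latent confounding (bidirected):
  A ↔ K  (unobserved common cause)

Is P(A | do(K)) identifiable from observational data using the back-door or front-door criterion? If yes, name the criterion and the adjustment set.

desc(K)\{K}={A}; candidates ⊆ {B,D,E,N,V}.
K↔A: latent back-door arc(s) into K.
size 0: {}; under {} K still reaches {A,B,D,E,N,V} ∋ A.
size 1: {B}, {D}, {E} …(+2); under {B} K still reaches {A,D,E,N,V} ∋ A.
size 2: {B,D}, {B,E}, {B,N} …(+7); under {B,D} K still reaches {A,E,N,V} ∋ A.
K↔A cannot be blocked by any observed set — no back-door set.
No mediator lies on a directed K→…→A path.
Neither criterion identifies P(A|do(K)) in this graph.

P(A|do(K)): not identifiable (no BD/FD set).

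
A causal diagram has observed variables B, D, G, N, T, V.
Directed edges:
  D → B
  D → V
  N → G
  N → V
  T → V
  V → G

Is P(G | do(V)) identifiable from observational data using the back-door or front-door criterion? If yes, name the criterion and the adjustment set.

desc(V)\{V}={G}; candidates ⊆ {B,D,N,T}.
size 0: {}; under {} V still reaches {B,D,G,N,T} ∋ G.
{N}: V⊥G given {N} in G with V→· removed — back-door holds.
P(G|do(V)) = Σ_{N} P(G|V,N)·P(N).

P(G|do(V)): backdoor, adjust for {N}.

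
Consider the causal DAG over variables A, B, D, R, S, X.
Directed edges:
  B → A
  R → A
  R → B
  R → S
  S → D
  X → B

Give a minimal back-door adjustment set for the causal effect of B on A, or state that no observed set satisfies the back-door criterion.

B→A: minimal back-door set {R}.

desc(B)\{B}={A}; candidates ⊆ {D,R,S,X}.
size 0: {}; under {} B still reaches {A,D,R,S,X} ∋ A.
{R}: B⊥A given {R} in G with B→· removed — back-door holds.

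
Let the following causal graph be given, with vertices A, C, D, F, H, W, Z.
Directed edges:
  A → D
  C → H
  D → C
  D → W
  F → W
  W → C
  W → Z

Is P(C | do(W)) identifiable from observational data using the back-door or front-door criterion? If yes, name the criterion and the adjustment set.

desc(W)\{W}={C,H,Z}; candidates ⊆ {A,D,F}.
size 0: {}; under {} W still reaches {A,C,D,F,H} ∋ C.
{D}: W⊥C given {D} in G with W→· removed — back-door holds.
P(C|do(W)) = Σ_{D} P(C|W,D)·P(D).

P(C|do(W)): backdoor, adjust for {D}.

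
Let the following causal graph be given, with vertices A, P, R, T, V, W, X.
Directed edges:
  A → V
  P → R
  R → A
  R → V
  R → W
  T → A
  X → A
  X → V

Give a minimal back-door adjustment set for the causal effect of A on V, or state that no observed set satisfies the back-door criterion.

desc(A)\{A}={V}; candidates ⊆ {P,R,T,W,X}.
size 0: {}; under {} A still reaches {P,R,T,V,W,X} ∋ V.
size 1: {P}, {R}, {T} …(+2); under {P} A still reaches {R,T,V,W,X} ∋ V.
{R,X}: A⊥V given {R,X} in G with A→· removed — back-door holds.

A→V: minimal back-door set {R, X}.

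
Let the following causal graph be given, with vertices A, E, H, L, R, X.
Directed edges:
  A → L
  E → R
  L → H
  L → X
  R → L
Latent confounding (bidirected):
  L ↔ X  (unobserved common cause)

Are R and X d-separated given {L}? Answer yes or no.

No — R and X are d-connected given {L}.

Bayes-Ball from R | {L} reaches {A,E,X}.
X ∈ reach(R|{L}) ⇒ R ⊥̸ X | {L}.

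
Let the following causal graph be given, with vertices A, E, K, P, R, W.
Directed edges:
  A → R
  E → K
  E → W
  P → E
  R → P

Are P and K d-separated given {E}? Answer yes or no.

Bayes-Ball from P | {E} reaches {A,R}.
K ∉ reach(P|{E}) ⇒ P ⊥ K | {E}.

Yes — P ⊥ K | {E}.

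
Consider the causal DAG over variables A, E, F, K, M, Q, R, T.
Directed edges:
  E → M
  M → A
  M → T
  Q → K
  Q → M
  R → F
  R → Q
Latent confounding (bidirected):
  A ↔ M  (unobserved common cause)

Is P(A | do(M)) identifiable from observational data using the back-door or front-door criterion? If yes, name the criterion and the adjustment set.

desc(M)\{M}={A,T}; candidates ⊆ {E,F,K,Q,R}.
M↔A: latent back-door arc(s) into M.
size 0: {}; under {} M still reaches {A,E,F,K,Q,R} ∋ A.
size 1: {E}, {F}, {K} …(+2); under {E} M still reaches {A,F,K,Q,R} ∋ A.
size 2: {E,F}, {E,K}, {E,Q} …(+7); under {E,F} M still reaches {A,K,Q,R} ∋ A.
M↔A cannot be blocked by any observed set — no back-door set.
No mediator lies on a directed M→…→A path.
Neither criterion identifies P(A|do(M)) in this graph.

P(A|do(M)): not identifiable (no BD/FD set).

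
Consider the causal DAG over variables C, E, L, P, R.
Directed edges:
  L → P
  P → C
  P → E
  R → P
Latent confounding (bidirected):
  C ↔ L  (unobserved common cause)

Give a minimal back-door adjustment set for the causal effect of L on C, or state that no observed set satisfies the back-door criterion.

L→C: no observed back-door set.

desc(L)\{L}={C,E,P}; candidates ⊆ {R}.
L↔C: latent back-door arc(s) into L.
size 0: {}; under {} L still reaches {C} ∋ C.
size 1: {R}; under {R} L still reaches {C} ∋ C.
L↔C cannot be blocked by any observed set — no back-door set.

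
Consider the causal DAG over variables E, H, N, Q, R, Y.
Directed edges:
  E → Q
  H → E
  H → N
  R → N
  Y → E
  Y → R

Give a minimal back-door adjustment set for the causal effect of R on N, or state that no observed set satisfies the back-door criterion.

desc(R)\{R}={N}; candidates ⊆ {E,H,Q,Y}.
∅: R⊥N given ∅ in G with R→· removed — back-door holds.

R→N: minimal back-door set ∅.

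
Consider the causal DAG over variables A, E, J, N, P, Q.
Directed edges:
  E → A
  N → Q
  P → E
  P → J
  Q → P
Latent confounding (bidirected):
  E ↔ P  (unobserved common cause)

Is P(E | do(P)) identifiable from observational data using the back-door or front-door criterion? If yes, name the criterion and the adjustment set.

desc(P)\{P}={A,E,J}; candidates ⊆ {N,Q}.
P↔E: latent back-door arc(s) into P.
size 0: {}; under {} P still reaches {A,E,N,Q} ∋ E.
size 1: {N}, {Q}; under {N} P still reaches {A,E,Q} ∋ E.
size 2: {N,Q}; under {N,Q} P still reaches {A,E} ∋ E.
P↔E cannot be blocked by any observed set — no back-door set.
No mediator lies on a directed P→…→E path.
Neither criterion identifies P(E|do(P)) in this graph.

P(E|do(P)): not identifiable (no BD/FD set).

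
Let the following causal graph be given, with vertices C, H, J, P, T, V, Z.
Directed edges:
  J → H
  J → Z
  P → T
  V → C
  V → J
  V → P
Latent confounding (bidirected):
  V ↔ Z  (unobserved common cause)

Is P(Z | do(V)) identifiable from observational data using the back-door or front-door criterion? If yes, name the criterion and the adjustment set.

P(Z|do(V)): frontdoor, adjust for {J}.

desc(V)\{V}={C,H,J,P,T,Z}; candidates ⊆ {—}.
V↔Z: latent back-door arc(s) into V.
size 0: {}; under {} V still reaches {Z} ∋ Z.
V↔Z cannot be blocked by any observed set — no back-door set.
{J}: (i) intercepts every directed V→Z path; (ii) no back-door V→{J}; (iii) {V} blocks every back-door {J}→Z. Front-door holds.
P(Z|do(V)) = Σ_{J} P(J|V) Σ_{V'} P(Z|J,V')P(V').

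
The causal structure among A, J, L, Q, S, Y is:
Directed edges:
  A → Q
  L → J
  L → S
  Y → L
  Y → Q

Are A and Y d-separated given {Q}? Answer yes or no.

Bayes-Ball from A | {Q} reaches {J,L,S,Y}.
Y ∈ reach(A|{Q}) ⇒ A ⊥̸ Y | {Q}.

No — A and Y are d-connected given {Q}.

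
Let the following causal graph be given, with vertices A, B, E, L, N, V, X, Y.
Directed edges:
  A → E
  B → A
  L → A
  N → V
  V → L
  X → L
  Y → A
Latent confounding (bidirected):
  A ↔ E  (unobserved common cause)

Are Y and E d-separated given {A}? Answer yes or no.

No — Y and E are d-connected given {A}.

Bayes-Ball from Y | {A} reaches {B,E,L,N,V,X}.
E ∈ reach(Y|{A}) ⇒ Y ⊥̸ E | {A}.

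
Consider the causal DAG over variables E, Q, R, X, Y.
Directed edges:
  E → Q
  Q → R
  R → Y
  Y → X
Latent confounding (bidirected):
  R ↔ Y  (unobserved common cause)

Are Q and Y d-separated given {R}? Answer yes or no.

Bayes-Ball from Q | {R} reaches {E,X,Y}.
Y ∈ reach(Q|{R}) ⇒ Q ⊥̸ Y | {R}.

No — Q and Y are d-connected given {R}.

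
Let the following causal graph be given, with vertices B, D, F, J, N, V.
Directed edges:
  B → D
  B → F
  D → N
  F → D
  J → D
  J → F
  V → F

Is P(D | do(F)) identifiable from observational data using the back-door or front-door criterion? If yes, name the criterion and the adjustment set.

desc(F)\{F}={D,N}; candidates ⊆ {B,J,V}.
size 0: {}; under {} F still reaches {B,D,J,N,V} ∋ D.
size 1: {B}, {J}, {V}; under {B} F still reaches {D,J,N,V} ∋ D.
{B,J}: F⊥D given {B,J} in G with F→· removed — back-door holds.
P(D|do(F)) = Σ_{B,J} P(D|F,B,J)·P(B,J).

P(D|do(F)): backdoor, adjust for {B, J}.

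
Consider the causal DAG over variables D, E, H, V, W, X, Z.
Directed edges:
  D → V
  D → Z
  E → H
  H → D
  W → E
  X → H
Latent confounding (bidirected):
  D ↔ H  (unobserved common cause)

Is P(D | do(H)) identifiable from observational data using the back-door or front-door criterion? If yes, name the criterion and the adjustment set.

P(D|do(H)): not identifiable (no BD/FD set).

desc(H)\{H}={D,V,Z}; candidates ⊆ {E,W,X}.
H↔D: latent back-door arc(s) into H.
size 0: {}; under {} H still reaches {D,E,V,W,X,Z} ∋ D.
size 1: {E}, {W}, {X}; under {E} H still reaches {D,V,X,Z} ∋ D.
size 2: {E,W}, {E,X}, {W,X}; under {E,W} H still reaches {D,V,X,Z} ∋ D.
H↔D cannot be blocked by any observed set — no back-door set.
No mediator lies on a directed H→…→D path.
Neither criterion identifies P(D|do(H)) in this graph.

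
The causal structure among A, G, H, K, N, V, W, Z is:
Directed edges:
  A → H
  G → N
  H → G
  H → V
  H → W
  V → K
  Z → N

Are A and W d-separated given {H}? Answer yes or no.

Yes — A ⊥ W | {H}.

Bayes-Ball from A | {H} reaches ∅.
W ∉ reach(A|{H}) ⇒ A ⊥ W | {H}.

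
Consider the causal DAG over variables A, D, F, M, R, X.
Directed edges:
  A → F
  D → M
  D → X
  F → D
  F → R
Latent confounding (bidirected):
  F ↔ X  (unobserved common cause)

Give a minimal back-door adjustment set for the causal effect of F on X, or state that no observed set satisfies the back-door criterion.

F→X: no observed back-door set.

desc(F)\{F}={D,M,R,X}; candidates ⊆ {A}.
F↔X: latent back-door arc(s) into F.
size 0: {}; under {} F still reaches {A,X} ∋ X.
size 1: {A}; under {A} F still reaches {X} ∋ X.
F↔X cannot be blocked by any observed set — no back-door set.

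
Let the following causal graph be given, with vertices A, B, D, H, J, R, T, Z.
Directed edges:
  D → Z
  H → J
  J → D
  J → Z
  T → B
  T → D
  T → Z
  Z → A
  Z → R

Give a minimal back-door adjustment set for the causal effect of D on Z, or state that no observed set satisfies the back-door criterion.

desc(D)\{D}={A,R,Z}; candidates ⊆ {B,H,J,T}.
size 0: {}; under {} D still reaches {A,B,H,J,R,T,Z} ∋ Z.
size 1: {B}, {H}, {J} …(+1); under {B} D still reaches {A,H,J,R,T,Z} ∋ Z.
{J,T}: D⊥Z given {J,T} in G with D→· removed — back-door holds.

D→Z: minimal back-door set {J, T}.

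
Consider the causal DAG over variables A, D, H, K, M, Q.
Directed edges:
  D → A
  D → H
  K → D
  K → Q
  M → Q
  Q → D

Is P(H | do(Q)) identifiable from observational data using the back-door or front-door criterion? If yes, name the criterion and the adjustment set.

desc(Q)\{Q}={A,D,H}; candidates ⊆ {K,M}.
size 0: {}; under {} Q still reaches {A,D,H,K,M} ∋ H.
{K}: Q⊥H given {K} in G with Q→· removed — back-door holds.
P(H|do(Q)) = Σ_{K} P(H|Q,K)·P(K).

P(H|do(Q)): backdoor, adjust for {K}.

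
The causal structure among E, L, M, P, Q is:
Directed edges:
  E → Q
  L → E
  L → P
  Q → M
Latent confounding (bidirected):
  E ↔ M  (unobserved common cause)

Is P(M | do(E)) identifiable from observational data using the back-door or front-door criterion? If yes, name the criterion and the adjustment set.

desc(E)\{E}={M,Q}; candidates ⊆ {L,P}.
E↔M: latent back-door arc(s) into E.
size 0: {}; under {} E still reaches {L,M,P} ∋ M.
size 1: {L}, {P}; under {L} E still reaches {M} ∋ M.
size 2: {L,P}; under {L,P} E still reaches {M} ∋ M.
E↔M cannot be blocked by any observed set — no back-door set.
{Q}: (i) intercepts every directed E→M path; (ii) no back-door E→{Q}; (iii) {E} blocks every back-door {Q}→M. Front-door holds.
P(M|do(E)) = Σ_{Q} P(Q|E) Σ_{E'} P(M|Q,E')P(E').

P(M|do(E)): frontdoor, adjust for {Q}.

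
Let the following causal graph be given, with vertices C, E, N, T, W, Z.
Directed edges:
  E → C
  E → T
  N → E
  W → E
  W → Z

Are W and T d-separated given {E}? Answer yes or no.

Yes — W ⊥ T | {E}.

Bayes-Ball from W | {E} reaches {N,Z}.
T ∉ reach(W|{E}) ⇒ W ⊥ T | {E}.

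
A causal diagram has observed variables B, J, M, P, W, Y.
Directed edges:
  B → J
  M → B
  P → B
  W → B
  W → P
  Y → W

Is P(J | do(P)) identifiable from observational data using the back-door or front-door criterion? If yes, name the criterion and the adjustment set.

desc(P)\{P}={B,J}; candidates ⊆ {M,W,Y}.
size 0: {}; under {} P still reaches {B,J,W,Y} ∋ J.
{W}: P⊥J given {W} in G with P→· removed — back-door holds.
P(J|do(P)) = Σ_{W} P(J|P,W)·P(W).

P(J|do(P)): backdoor, adjust for {W}.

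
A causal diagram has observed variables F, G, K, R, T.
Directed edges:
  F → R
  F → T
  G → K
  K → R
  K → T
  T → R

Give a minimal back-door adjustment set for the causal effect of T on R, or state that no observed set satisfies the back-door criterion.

T→R: minimal back-door set {F, K}.

desc(T)\{T}={R}; candidates ⊆ {F,G,K}.
size 0: {}; under {} T still reaches {F,G,K,R} ∋ R.
size 1: {F}, {G}, {K}; under {F} T still reaches {G,K,R} ∋ R.
{F,K}: T⊥R given {F,K} in G with T→· removed — back-door holds.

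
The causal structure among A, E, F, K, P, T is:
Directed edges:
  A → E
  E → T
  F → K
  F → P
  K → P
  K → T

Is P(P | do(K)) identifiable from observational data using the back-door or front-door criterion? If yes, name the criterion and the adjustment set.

desc(K)\{K}={P,T}; candidates ⊆ {A,E,F}.
size 0: {}; under {} K still reaches {F,P} ∋ P.
{F}: K⊥P given {F} in G with K→· removed — back-door holds.
P(P|do(K)) = Σ_{F} P(P|K,F)·P(F).

P(P|do(K)): backdoor, adjust for {F}.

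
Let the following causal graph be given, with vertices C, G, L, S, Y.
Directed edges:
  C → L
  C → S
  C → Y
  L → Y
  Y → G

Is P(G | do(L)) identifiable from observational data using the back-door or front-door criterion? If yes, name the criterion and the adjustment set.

desc(L)\{L}={G,Y}; candidates ⊆ {C,S}.
size 0: {}; under {} L still reaches {C,G,S,Y} ∋ G.
{C}: L⊥G given {C} in G with L→· removed — back-door holds.
P(G|do(L)) = Σ_{C} P(G|L,C)·P(C).

P(G|do(L)): backdoor, adjust for {C}.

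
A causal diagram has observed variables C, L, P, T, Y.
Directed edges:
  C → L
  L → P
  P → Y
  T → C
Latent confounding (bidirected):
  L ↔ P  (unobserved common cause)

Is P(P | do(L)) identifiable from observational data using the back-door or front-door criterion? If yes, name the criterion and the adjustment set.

P(P|do(L)): not identifiable (no BD/FD set).

desc(L)\{L}={P,Y}; candidates ⊆ {C,T}.
L↔P: latent back-door arc(s) into L.
size 0: {}; under {} L still reaches {C,P,T,Y} ∋ P.
size 1: {C}, {T}; under {C} L still reaches {P,Y} ∋ P.
size 2: {C,T}; under {C,T} L still reaches {P,Y} ∋ P.
L↔P cannot be blocked by any observed set — no back-door set.
No mediator lies on a directed L→…→P path.
Neither criterion identifies P(P|do(L)) in this graph.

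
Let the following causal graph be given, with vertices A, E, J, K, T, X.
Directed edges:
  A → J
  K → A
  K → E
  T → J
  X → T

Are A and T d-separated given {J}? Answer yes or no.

Bayes-Ball from A | {J} reaches {E,K,T,X}.
T ∈ reach(A|{J}) ⇒ A ⊥̸ T | {J}.

No — A and T are d-connected given {J}.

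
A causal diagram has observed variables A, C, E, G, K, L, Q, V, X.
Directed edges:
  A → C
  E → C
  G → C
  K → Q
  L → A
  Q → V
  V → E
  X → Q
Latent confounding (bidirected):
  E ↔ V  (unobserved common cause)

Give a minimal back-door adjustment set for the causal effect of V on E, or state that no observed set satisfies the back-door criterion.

desc(V)\{V}={C,E}; candidates ⊆ {A,G,K,L,Q,X}.
V↔E: latent back-door arc(s) into V.
size 0: {}; under {} V still reaches {C,E,K,Q,X} ∋ E.
size 1: {A}, {G}, {K} …(+3); under {A} V still reaches {C,E,K,Q,X} ∋ E.
size 2: {A,G}, {A,K}, {A,L} …(+12); under {A,G} V still reaches {C,E,K,Q,X} ∋ E.
V↔E cannot be blocked by any observed set — no back-door set.

V→E: no observed back-door set.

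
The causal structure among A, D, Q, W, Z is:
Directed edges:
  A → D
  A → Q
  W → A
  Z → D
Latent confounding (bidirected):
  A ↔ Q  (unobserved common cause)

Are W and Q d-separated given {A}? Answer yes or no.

No — W and Q are d-connected given {A}.

Bayes-Ball from W | {A} reaches {Q}.
Q ∈ reach(W|{A}) ⇒ W ⊥̸ Q | {A}.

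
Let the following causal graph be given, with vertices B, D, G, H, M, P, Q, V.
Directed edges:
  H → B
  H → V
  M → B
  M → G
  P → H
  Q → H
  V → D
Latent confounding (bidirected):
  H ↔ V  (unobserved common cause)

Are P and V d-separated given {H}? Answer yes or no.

No — P and V are d-connected given {H}.

Bayes-Ball from P | {H} reaches {D,Q,V}.
V ∈ reach(P|{H}) ⇒ P ⊥̸ V | {H}.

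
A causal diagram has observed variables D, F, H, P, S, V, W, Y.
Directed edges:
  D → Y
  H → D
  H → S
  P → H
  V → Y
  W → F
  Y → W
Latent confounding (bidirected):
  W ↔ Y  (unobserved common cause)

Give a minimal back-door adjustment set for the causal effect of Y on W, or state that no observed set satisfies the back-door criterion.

desc(Y)\{Y}={F,W}; candidates ⊆ {D,H,P,S,V}.
Y↔W: latent back-door arc(s) into Y.
size 0: {}; under {} Y still reaches {D,F,H,P,S,V,W} ∋ W.
size 1: {D}, {H}, {P} …(+2); under {D} Y still reaches {F,V,W} ∋ W.
size 2: {D,H}, {D,P}, {D,S} …(+7); under {D,H} Y still reaches {F,V,W} ∋ W.
Y↔W cannot be blocked by any observed set — no back-door set.

Y→W: no observed back-door set.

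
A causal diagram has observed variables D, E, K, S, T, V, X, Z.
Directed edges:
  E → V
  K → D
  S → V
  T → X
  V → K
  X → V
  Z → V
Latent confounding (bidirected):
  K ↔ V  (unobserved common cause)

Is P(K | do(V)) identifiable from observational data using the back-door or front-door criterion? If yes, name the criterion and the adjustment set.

desc(V)\{V}={D,K}; candidates ⊆ {E,S,T,X,Z}.
V↔K: latent back-door arc(s) into V.
size 0: {}; under {} V still reaches {D,E,K,S,T,X,Z} ∋ K.
size 1: {E}, {S}, {T} …(+2); under {E} V still reaches {D,K,S,T,X,Z} ∋ K.
size 2: {E,S}, {E,T}, {E,X} …(+7); under {E,S} V still reaches {D,K,T,X,Z} ∋ K.
V↔K cannot be blocked by any observed set — no back-door set.
No mediator lies on a directed V→…→K path.
Neither criterion identifies P(K|do(V)) in this graph.

P(K|do(V)): not identifiable (no BD/FD set).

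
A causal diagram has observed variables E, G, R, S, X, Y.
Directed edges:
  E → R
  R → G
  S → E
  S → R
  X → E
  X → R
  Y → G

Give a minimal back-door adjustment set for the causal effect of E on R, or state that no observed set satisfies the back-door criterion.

E→R: minimal back-door set {S, X}.

desc(E)\{E}={G,R}; candidates ⊆ {S,X,Y}.
size 0: {}; under {} E still reaches {G,R,S,X} ∋ R.
size 1: {S}, {X}, {Y}; under {S} E still reaches {G,R,X} ∋ R.
{S,X}: E⊥R given {S,X} in G with E→· removed — back-door holds.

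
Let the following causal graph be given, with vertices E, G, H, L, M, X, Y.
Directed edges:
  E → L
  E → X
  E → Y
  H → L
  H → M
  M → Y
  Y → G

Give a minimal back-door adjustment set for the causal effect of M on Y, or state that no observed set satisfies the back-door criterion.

desc(M)\{M}={G,Y}; candidates ⊆ {E,H,L,X}.
∅: M⊥Y given ∅ in G with M→· removed — back-door holds.

M→Y: minimal back-door set ∅.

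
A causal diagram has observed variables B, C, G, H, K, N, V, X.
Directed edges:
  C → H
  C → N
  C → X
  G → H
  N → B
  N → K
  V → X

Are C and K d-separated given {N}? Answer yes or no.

Yes — C ⊥ K | {N}.

Bayes-Ball from C | {N} reaches {H,X}.
K ∉ reach(C|{N}) ⇒ C ⊥ K | {N}.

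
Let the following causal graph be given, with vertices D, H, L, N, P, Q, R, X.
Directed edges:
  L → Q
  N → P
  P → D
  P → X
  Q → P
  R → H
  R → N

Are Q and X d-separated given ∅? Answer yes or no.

No — Q and X are d-connected given ∅.

Bayes-Ball from Q | ∅ reaches {D,L,P,X}.
X ∈ reach(Q|∅) ⇒ Q ⊥̸ X | ∅.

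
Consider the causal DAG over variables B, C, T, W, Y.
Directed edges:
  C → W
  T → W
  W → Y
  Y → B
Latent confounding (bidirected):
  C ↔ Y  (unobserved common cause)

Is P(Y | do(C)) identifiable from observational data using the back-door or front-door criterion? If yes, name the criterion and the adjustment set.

P(Y|do(C)): frontdoor, adjust for {W}.

desc(C)\{C}={B,W,Y}; candidates ⊆ {T}.
C↔Y: latent back-door arc(s) into C.
size 0: {}; under {} C still reaches {B,Y} ∋ Y.
size 1: {T}; under {T} C still reaches {B,Y} ∋ Y.
C↔Y cannot be blocked by any observed set — no back-door set.
{W}: (i) intercepts every directed C→Y path; (ii) no back-door C→{W}; (iii) {C} blocks every back-door {W}→Y. Front-door holds.
P(Y|do(C)) = Σ_{W} P(W|C) Σ_{C'} P(Y|W,C')P(C').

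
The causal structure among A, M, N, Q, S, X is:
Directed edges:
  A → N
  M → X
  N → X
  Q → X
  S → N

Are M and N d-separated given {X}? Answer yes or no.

No — M and N are d-connected given {X}.

Bayes-Ball from M | {X} reaches {A,N,Q,S}.
N ∈ reach(M|{X}) ⇒ M ⊥̸ N | {X}.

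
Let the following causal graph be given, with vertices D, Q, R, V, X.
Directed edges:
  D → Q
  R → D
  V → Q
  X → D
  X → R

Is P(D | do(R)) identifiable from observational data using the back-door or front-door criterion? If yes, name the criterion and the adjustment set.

P(D|do(R)): backdoor, adjust for {X}.

desc(R)\{R}={D,Q}; candidates ⊆ {V,X}.
size 0: {}; under {} R still reaches {D,Q,X} ∋ D.
{X}: R⊥D given {X} in G with R→· removed — back-door holds.
P(D|do(R)) = Σ_{X} P(D|R,X)·P(X).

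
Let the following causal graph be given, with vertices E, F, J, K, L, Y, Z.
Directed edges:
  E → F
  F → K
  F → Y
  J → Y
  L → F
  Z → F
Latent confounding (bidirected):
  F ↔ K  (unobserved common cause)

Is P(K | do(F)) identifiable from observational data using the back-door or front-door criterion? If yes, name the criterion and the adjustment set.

P(K|do(F)): not identifiable (no BD/FD set).

desc(F)\{F}={K,Y}; candidates ⊆ {E,J,L,Z}.
F↔K: latent back-door arc(s) into F.
size 0: {}; under {} F still reaches {E,K,L,Z} ∋ K.
size 1: {E}, {J}, {L} …(+1); under {E} F still reaches {K,L,Z} ∋ K.
size 2: {E,J}, {E,L}, {E,Z} …(+3); under {E,J} F still reaches {K,L,Z} ∋ K.
F↔K cannot be blocked by any observed set — no back-door set.
No mediator lies on a directed F→…→K path.
Neither criterion identifies P(K|do(F)) in this graph.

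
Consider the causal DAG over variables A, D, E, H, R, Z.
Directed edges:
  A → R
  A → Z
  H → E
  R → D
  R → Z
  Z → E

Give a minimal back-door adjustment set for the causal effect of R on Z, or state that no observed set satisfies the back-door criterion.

desc(R)\{R}={D,E,Z}; candidates ⊆ {A,H}.
size 0: {}; under {} R still reaches {A,E,Z} ∋ Z.
{A}: R⊥Z given {A} in G with R→· removed — back-door holds.

R→Z: minimal back-door set {A}.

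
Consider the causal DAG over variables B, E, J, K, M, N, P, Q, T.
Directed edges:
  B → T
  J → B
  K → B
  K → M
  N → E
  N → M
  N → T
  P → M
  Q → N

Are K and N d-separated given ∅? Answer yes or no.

Yes — K ⊥ N | ∅.

Bayes-Ball from K | ∅ reaches {B,M,T}.
N ∉ reach(K|∅) ⇒ K ⊥ N | ∅.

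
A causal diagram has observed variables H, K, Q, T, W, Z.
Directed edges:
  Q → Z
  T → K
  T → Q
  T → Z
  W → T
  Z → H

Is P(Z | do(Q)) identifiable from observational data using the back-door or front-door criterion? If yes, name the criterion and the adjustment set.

P(Z|do(Q)): backdoor, adjust for {T}.

desc(Q)\{Q}={H,Z}; candidates ⊆ {K,T,W}.
size 0: {}; under {} Q still reaches {H,K,T,W,Z} ∋ Z.
{T}: Q⊥Z given {T} in G with Q→· removed — back-door holds.
P(Z|do(Q)) = Σ_{T} P(Z|Q,T)·P(T).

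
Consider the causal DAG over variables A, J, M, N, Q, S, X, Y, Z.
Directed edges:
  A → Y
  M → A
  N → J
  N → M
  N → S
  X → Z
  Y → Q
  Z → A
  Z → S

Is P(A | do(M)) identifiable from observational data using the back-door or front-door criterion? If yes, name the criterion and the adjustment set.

desc(M)\{M}={A,Q,Y}; candidates ⊆ {J,N,S,X,Z}.
∅: M⊥A given ∅ in G with M→· removed — back-door holds.
P(A|do(M)) = P(A|M) — no adjustment needed.

P(A|do(M)): backdoor, adjust for ∅.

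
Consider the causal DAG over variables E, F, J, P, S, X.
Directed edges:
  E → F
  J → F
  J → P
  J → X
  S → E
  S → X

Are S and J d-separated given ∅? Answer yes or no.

Yes — S ⊥ J | ∅.

Bayes-Ball from S | ∅ reaches {E,F,X}.
J ∉ reach(S|∅) ⇒ S ⊥ J | ∅.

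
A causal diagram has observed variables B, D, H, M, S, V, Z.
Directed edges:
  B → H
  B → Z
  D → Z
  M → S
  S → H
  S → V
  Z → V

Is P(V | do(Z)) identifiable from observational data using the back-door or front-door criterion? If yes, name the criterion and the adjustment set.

P(V|do(Z)): backdoor, adjust for ∅.

desc(Z)\{Z}={V}; candidates ⊆ {B,D,H,M,S}.
∅: Z⊥V given ∅ in G with Z→· removed — back-door holds.
P(V|do(Z)) = P(V|Z) — no adjustment needed.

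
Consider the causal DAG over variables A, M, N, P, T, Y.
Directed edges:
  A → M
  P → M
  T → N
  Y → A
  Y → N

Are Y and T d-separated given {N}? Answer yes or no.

No — Y and T are d-connected given {N}.

Bayes-Ball from Y | {N} reaches {A,M,T}.
T ∈ reach(Y|{N}) ⇒ Y ⊥̸ T | {N}.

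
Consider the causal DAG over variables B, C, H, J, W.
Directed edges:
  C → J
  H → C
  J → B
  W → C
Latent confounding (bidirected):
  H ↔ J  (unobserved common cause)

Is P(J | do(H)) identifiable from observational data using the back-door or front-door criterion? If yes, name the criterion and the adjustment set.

desc(H)\{H}={B,C,J}; candidates ⊆ {W}.
H↔J: latent back-door arc(s) into H.
size 0: {}; under {} H still reaches {B,J} ∋ J.
size 1: {W}; under {W} H still reaches {B,J} ∋ J.
H↔J cannot be blocked by any observed set — no back-door set.
{C}: (i) intercepts every directed H→J path; (ii) no back-door H→{C}; (iii) {H} blocks every back-door {C}→J. Front-door holds.
P(J|do(H)) = Σ_{C} P(C|H) Σ_{H'} P(J|C,H')P(H').

P(J|do(H)): frontdoor, adjust for {C}.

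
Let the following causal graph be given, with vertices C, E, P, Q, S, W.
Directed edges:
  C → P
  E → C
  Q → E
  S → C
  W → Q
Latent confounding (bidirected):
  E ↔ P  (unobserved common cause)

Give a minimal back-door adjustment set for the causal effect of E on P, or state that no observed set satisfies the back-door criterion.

E→P: no observed back-door set.

desc(E)\{E}={C,P}; candidates ⊆ {Q,S,W}.
E↔P: latent back-door arc(s) into E.
size 0: {}; under {} E still reaches {P,Q,W} ∋ P.
size 1: {Q}, {S}, {W}; under {Q} E still reaches {P} ∋ P.
size 2: {Q,S}, {Q,W}, {S,W}; under {Q,S} E still reaches {P} ∋ P.
E↔P cannot be blocked by any observed set — no back-door set.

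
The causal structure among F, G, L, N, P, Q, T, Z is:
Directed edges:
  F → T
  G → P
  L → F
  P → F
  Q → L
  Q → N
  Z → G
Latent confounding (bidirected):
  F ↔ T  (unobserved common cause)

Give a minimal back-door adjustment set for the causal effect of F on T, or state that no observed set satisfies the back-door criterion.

F→T: no observed back-door set.

desc(F)\{F}={T}; candidates ⊆ {G,L,N,P,Q,Z}.
F↔T: latent back-door arc(s) into F.
size 0: {}; under {} F still reaches {G,L,N,P,Q,T,Z} ∋ T.
size 1: {G}, {L}, {N} …(+3); under {G} F still reaches {L,N,P,Q,T} ∋ T.
size 2: {G,L}, {G,N}, {G,P} …(+12); under {G,L} F still reaches {P,T} ∋ T.
F↔T cannot be blocked by any observed set — no back-door set.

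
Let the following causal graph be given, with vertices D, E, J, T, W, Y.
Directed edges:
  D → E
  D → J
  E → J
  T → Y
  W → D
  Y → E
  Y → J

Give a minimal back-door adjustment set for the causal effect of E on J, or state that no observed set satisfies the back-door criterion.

desc(E)\{E}={J}; candidates ⊆ {D,T,W,Y}.
size 0: {}; under {} E still reaches {D,J,T,W,Y} ∋ J.
size 1: {D}, {T}, {W} …(+1); under {D} E still reaches {J,T,Y} ∋ J.
{D,Y}: E⊥J given {D,Y} in G with E→· removed — back-door holds.

E→J: minimal back-door set {D, Y}.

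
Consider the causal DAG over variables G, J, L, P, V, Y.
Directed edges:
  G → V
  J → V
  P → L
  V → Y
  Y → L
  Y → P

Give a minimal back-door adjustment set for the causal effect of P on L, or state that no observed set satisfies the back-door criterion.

P→L: minimal back-door set {Y}.

desc(P)\{P}={L}; candidates ⊆ {G,J,V,Y}.
size 0: {}; under {} P still reaches {G,J,L,V,Y} ∋ L.
{Y}: P⊥L given {Y} in G with P→· removed — back-door holds.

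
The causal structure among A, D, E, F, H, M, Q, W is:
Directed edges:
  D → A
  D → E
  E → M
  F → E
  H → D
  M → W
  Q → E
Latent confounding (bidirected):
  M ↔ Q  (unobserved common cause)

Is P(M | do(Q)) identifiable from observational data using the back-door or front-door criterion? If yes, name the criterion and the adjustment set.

P(M|do(Q)): frontdoor, adjust for {E}.

desc(Q)\{Q}={E,M,W}; candidates ⊆ {A,D,F,H}.
Q↔M: latent back-door arc(s) into Q.
size 0: {}; under {} Q still reaches {M,W} ∋ M.
size 1: {A}, {D}, {F} …(+1); under {A} Q still reaches {M,W} ∋ M.
size 2: {A,D}, {A,F}, {A,H} …(+3); under {A,D} Q still reaches {M,W} ∋ M.
Q↔M cannot be blocked by any observed set — no back-door set.
{E}: (i) intercepts every directed Q→M path; (ii) no back-door Q→{E}; (iii) {Q} blocks every back-door {E}→M. Front-door holds.
P(M|do(Q)) = Σ_{E} P(E|Q) Σ_{Q'} P(M|E,Q')P(Q').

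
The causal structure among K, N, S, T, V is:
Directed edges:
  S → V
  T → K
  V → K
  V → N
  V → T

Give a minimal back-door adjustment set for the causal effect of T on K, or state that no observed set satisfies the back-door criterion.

T→K: minimal back-door set {V}.

desc(T)\{T}={K}; candidates ⊆ {N,S,V}.
size 0: {}; under {} T still reaches {K,N,S,V} ∋ K.
{V}: T⊥K given {V} in G with T→· removed — back-door holds.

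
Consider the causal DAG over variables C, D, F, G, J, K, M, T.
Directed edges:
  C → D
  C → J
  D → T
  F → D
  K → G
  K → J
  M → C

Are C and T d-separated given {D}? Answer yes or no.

Bayes-Ball from C | {D} reaches {F,J,M}.
T ∉ reach(C|{D}) ⇒ C ⊥ T | {D}.

Yes — C ⊥ T | {D}.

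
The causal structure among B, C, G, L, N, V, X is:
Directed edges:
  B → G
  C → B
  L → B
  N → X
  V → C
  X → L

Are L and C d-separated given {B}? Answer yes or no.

Bayes-Ball from L | {B} reaches {C,N,V,X}.
C ∈ reach(L|{B}) ⇒ L ⊥̸ C | {B}.

No — L and C are d-connected given {B}.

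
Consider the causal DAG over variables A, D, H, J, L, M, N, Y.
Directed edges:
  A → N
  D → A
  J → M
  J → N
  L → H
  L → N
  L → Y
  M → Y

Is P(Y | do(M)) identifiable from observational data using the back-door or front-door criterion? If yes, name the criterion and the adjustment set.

P(Y|do(M)): backdoor, adjust for ∅.

desc(M)\{M}={Y}; candidates ⊆ {A,D,H,J,L,N}.
∅: M⊥Y given ∅ in G with M→· removed — back-door holds.
P(Y|do(M)) = P(Y|M) — no adjustment needed.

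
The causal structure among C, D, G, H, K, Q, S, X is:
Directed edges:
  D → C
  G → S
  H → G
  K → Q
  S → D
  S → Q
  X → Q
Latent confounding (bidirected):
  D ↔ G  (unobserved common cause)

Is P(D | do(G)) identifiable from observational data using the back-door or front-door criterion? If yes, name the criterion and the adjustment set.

desc(G)\{G}={C,D,Q,S}; candidates ⊆ {H,K,X}.
G↔D: latent back-door arc(s) into G.
size 0: {}; under {} G still reaches {C,D,H} ∋ D.
size 1: {H}, {K}, {X}; under {H} G still reaches {C,D} ∋ D.
size 2: {H,K}, {H,X}, {K,X}; under {H,K} G still reaches {C,D} ∋ D.
G↔D cannot be blocked by any observed set — no back-door set.
{S}: (i) intercepts every directed G→D path; (ii) no back-door G→{S}; (iii) {G} blocks every back-door {S}→D. Front-door holds.
P(D|do(G)) = Σ_{S} P(S|G) Σ_{G'} P(D|S,G')P(G').

P(D|do(G)): frontdoor, adjust for {S}.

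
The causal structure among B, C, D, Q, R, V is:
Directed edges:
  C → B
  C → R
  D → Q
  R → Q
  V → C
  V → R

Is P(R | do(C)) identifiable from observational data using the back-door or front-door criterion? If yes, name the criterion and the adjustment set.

desc(C)\{C}={B,Q,R}; candidates ⊆ {D,V}.
size 0: {}; under {} C still reaches {Q,R,V} ∋ R.
{V}: C⊥R given {V} in G with C→· removed — back-door holds.
P(R|do(C)) = Σ_{V} P(R|C,V)·P(V).

P(R|do(C)): backdoor, adjust for {V}.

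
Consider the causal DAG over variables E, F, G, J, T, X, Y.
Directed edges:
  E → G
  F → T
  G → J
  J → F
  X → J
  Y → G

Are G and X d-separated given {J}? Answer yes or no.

Bayes-Ball from G | {J} reaches {E,X,Y}.
X ∈ reach(G|{J}) ⇒ G ⊥̸ X | {J}.

No — G and X are d-connected given {J}.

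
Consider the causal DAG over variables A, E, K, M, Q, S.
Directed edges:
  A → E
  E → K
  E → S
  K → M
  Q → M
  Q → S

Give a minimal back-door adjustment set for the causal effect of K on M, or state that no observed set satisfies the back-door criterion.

K→M: minimal back-door set ∅.

desc(K)\{K}={M}; candidates ⊆ {A,E,Q,S}.
∅: K⊥M given ∅ in G with K→· removed — back-door holds.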